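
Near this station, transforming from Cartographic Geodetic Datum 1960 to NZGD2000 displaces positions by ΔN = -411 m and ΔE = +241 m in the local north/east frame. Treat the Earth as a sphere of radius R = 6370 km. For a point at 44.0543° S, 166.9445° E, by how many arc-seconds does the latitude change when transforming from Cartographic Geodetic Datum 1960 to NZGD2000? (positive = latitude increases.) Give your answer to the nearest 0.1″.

On a sphere of radius R, 1 rad of latitude = R, so Δφ = ΔN / R = -411.0 / 6370000 = -6.4521e-05 rad = -13.308″.

Δφ = -13.3″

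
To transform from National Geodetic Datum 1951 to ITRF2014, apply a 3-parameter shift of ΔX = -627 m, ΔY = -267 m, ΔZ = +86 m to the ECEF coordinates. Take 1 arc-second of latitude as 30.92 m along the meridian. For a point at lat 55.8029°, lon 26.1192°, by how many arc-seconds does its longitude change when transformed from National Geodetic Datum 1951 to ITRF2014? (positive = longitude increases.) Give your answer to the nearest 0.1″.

sin φ = 0.827109, cos φ = 0.562042, sin λ = 0.440240, cos λ = 0.897880.
East component: ΔE = −sin λ·ΔX + cos λ·ΔY = −(0.440240)(-627) + (0.897880)(-267) = 36.30 m.
1° of latitude spans 3600 × 30.92 = 111312 m; at latitude φ, 1° of longitude spans that × cos φ = 62562.0 m, so Δλ = 36.30 / 62562.0 × 3600 = 2.089″.

Δλ = 2.1″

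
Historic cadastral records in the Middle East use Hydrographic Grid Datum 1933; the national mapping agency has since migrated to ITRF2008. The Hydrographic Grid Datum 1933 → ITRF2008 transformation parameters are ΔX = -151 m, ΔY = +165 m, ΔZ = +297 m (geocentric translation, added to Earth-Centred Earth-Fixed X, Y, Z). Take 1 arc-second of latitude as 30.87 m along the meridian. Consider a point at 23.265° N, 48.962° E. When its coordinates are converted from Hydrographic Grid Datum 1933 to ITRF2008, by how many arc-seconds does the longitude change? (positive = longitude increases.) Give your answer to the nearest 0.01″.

Δλ = 7.84″

sin φ = 0.394984, cos φ = 0.918688, sin λ = 0.754274, cos λ = 0.656559.
East component: ΔE = −sin λ·ΔX + cos λ·ΔY = −(0.754274)(-151) + (0.656559)(165) = 222.23 m.
1° of latitude spans 3600 × 30.87 = 111132 m; at latitude φ, 1° of longitude spans that × cos φ = 102095.6 m, so Δλ = 222.23 / 102095.6 × 3600 = 7.836″.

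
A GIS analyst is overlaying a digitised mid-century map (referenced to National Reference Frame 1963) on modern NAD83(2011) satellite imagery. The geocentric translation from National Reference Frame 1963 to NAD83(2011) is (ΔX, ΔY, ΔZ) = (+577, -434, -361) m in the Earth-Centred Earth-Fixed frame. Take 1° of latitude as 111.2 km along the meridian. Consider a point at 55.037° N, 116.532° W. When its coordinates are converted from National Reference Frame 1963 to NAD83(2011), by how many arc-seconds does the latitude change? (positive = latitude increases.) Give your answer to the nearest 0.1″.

Δφ = -10.2″

sin φ = 0.819522, cos φ = 0.573047, sin λ = -0.894685, cos λ = -0.446698.
North component: ΔN = −sin φ cos λ·ΔX − sin φ sin λ·ΔY + cos φ·ΔZ = −(0.819522)(-0.446698)(577) − (0.819522)(-0.894685)(-434) + (0.573047)(-361) = -313.86 m.
1° of latitude spans 111200 m, so Δφ = -313.86 / 111200 × 3600 = -10.161″.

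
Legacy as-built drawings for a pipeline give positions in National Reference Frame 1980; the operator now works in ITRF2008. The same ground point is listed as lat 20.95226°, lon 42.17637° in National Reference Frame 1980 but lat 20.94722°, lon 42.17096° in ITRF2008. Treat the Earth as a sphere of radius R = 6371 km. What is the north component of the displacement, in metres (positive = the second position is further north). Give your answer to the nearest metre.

Δφ = 20.94722° − 20.95226° = -0.00504°; Δλ = 42.17096° − 42.17637° = -0.00541°.
1° along a meridian = πR/180 = 111195 m.
ΔN = Δφ × 111195 = -560.4 m; ΔE = Δλ × 111195 × cos(20.95226°) = -0.00541 × 111195 × 0.933879 = -561.8 m.

ΔN = -560 m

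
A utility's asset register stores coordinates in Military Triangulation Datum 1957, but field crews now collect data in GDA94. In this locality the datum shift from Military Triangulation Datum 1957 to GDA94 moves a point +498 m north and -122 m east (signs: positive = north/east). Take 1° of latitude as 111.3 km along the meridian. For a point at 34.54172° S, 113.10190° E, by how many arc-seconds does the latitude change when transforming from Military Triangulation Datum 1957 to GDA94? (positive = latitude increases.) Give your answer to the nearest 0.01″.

1° of latitude = 111.3 km, so Δφ = 498.0 / 111300 = 0.0044744° = 16.108″.

Δφ = 16.11″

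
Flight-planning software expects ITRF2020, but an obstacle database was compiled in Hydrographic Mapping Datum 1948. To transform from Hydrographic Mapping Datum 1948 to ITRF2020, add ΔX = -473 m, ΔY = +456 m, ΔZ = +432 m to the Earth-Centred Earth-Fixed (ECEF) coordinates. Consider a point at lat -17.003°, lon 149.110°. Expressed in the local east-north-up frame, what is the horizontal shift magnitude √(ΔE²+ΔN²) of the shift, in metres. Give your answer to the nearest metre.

618 m

At φ = -17.003°, λ = 149.110°: sin φ = -0.292422, cos φ = 0.956289, sin λ = 0.513391, cos λ = -0.858155.
ΔE = −sin λ·ΔX + cos λ·ΔY = −(0.513391)·(-473) + (-0.858155)·(456) = -148.48 m.
ΔN = −sin φ cos λ·ΔX − sin φ sin λ·ΔY + cos φ·ΔZ = −(-0.292422)(-0.858155)(-473) − (-0.292422)(0.513391)(456) + (0.956289)(432) = 600.27 m.
Horizontal magnitude = √(ΔE² + ΔN²) = √((-148.48)² + 600.27²) = 618.36 m.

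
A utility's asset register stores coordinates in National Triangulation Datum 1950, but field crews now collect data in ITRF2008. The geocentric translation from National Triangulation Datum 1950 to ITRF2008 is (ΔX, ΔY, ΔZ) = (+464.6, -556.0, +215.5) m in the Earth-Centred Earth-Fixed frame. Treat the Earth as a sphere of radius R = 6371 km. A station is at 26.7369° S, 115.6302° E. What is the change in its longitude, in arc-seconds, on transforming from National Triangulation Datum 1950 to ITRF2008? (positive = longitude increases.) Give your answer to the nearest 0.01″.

sin φ = -0.449894, cos φ = 0.893082, sin λ = 0.901605, cos λ = -0.432561.
East component: ΔE = −sin λ·ΔX + cos λ·ΔY = −(0.901605)(464.6) + (-0.432561)(-556.0) = -178.38 m.
1° of latitude spans πR/180 = 111195 m; at latitude φ, 1° of longitude spans that × cos φ = 99306.2 m, so Δλ = -178.38 / 99306.2 × 3600 = -6.467″.

Δλ = -6.47″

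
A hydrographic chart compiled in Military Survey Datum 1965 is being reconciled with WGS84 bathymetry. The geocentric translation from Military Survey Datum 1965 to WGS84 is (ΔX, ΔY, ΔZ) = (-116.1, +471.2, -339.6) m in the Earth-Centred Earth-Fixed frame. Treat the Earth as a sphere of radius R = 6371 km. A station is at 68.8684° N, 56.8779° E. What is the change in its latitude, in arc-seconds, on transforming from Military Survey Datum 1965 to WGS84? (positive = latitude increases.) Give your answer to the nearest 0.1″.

Δφ = -14.0″

sin φ = 0.932755, cos φ = 0.360511, sin λ = 0.837508, cos λ = 0.546425.
North component: ΔN = −sin φ cos λ·ΔX − sin φ sin λ·ΔY + cos φ·ΔZ = −(0.932755)(0.546425)(-116.1) − (0.932755)(0.837508)(471.2) + (0.360511)(-339.6) = -431.35 m.
1° of latitude spans πR/180 = 111195 m, so Δφ = -431.35 / 111195 × 3600 = -13.965″.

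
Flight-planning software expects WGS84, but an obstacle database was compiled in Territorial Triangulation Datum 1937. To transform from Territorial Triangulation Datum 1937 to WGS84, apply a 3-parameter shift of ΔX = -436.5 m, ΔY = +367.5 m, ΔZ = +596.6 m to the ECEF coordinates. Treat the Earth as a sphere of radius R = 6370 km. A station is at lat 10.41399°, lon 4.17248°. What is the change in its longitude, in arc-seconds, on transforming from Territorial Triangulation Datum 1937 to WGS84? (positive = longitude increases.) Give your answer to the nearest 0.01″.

sin φ = 0.180759, cos φ = 0.983527, sin λ = 0.072759, cos λ = 0.997350.
East component: ΔE = −sin λ·ΔX + cos λ·ΔY = −(0.072759)(-436.5) + (0.997350)(367.5) = 398.29 m.
1° of latitude spans πR/180 = 111177 m; at latitude φ, 1° of longitude spans that × cos φ = 109346.1 m, so Δλ = 398.29 / 109346.1 × 3600 = 13.113″.

Δλ = 13.11″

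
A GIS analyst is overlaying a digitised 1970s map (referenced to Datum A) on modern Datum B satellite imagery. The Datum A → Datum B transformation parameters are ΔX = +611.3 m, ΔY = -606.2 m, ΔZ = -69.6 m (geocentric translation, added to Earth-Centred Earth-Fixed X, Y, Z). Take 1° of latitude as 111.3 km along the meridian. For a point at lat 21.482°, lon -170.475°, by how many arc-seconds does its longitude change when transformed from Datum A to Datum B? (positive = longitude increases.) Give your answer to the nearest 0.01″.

sin φ = 0.366209, cos φ = 0.930533, sin λ = -0.165478, cos λ = -0.986213.
East component: ΔE = −sin λ·ΔX + cos λ·ΔY = −(-0.165478)(611.3) + (-0.986213)(-606.2) = 699.00 m.
1° of latitude spans 111300 m; at latitude φ, 1° of longitude spans that × cos φ = 103568.3 m, so Δλ = 699.00 / 103568.3 × 3600 = 24.297″.

Δλ = 24.30″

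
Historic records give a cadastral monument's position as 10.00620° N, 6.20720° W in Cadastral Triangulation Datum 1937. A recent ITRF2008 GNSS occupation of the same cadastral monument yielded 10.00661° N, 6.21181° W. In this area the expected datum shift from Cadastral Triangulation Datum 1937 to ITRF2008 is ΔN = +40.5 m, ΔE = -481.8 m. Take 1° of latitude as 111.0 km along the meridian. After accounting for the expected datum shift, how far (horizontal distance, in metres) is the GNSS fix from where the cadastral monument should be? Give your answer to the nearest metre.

23 m

Observed coordinate differences: Δφ = +0.00041°, Δλ = -0.00461°.
Converting to metres (1° lat = 111000 m, cos φ = 0.984789): observed ΔN = 45.5 m, observed ΔE = -503.9 m.
Subtracting the expected shift leaves a residual of 45.5 − (40.5) = 5.0 m north and -503.9 − (-481.8) = -22.1 m east.
Residual distance = √(5.0² + (-22.1)²) = 22.7 m.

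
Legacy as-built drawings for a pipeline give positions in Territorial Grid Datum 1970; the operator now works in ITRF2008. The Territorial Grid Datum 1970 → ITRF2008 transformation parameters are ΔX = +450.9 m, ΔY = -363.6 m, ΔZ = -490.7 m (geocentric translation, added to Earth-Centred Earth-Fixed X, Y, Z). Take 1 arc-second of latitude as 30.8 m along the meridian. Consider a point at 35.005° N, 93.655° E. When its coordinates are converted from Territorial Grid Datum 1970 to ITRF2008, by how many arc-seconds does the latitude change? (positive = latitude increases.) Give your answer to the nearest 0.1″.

Δφ = -5.8″

sin φ = 0.573648, cos φ = 0.819102, sin λ = 0.997966, cos λ = -0.063749.
North component: ΔN = −sin φ cos λ·ΔX − sin φ sin λ·ΔY + cos φ·ΔZ = −(0.573648)(-0.063749)(450.9) − (0.573648)(0.997966)(-363.6) + (0.819102)(-490.7) = -177.29 m.
1° of latitude spans 3600 × 30.80 = 110880 m, so Δφ = -177.29 / 110880 × 3600 = -5.756″.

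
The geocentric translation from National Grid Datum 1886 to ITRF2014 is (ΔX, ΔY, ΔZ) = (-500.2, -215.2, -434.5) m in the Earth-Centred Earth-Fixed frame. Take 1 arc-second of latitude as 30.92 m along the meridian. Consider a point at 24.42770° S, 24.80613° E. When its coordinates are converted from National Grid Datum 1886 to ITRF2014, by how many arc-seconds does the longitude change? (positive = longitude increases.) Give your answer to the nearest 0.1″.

sin φ = -0.413545, cos φ = 0.910484, sin λ = 0.419549, cos λ = 0.907733.
East component: ΔE = −sin λ·ΔX + cos λ·ΔY = −(0.419549)(-500.2) + (0.907733)(-215.2) = 14.51 m.
1° of latitude spans 3600 × 30.92 = 111312 m; at latitude φ, 1° of longitude spans that × cos φ = 101347.8 m, so Δλ = 14.51 / 101347.8 × 3600 = 0.516″.

Δλ = 0.5″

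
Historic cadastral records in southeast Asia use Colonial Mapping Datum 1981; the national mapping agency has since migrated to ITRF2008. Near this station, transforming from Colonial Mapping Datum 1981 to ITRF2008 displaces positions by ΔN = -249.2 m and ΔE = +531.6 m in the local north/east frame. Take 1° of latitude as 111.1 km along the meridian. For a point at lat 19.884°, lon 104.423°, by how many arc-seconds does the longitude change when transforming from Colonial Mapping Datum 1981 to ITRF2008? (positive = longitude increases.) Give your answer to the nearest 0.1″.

At latitude 19.884°, cos φ = 0.940383.
1° of longitude at this latitude = 111.1 × cos φ = 104.48 km, so Δλ = 531.6 / 104476.6 = 0.0050882° = 18.318″.

Δλ = 18.3″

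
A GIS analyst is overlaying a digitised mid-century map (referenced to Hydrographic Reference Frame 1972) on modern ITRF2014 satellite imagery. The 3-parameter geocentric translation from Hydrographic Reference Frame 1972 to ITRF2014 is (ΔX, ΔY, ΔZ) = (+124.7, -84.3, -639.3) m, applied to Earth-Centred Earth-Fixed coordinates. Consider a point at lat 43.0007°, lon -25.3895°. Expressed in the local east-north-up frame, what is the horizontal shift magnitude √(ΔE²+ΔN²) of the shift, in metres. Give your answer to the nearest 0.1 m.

569.5 m

The local east axis at (φ, λ) is (−sin λ, cos λ, 0), so ΔE = −sin(-25.3895°)·124.7 + cos(-25.3895°)·(-84.3) = -22.69 m.
The local north axis is (−sin φ cos λ, −sin φ sin λ, cos φ), giving ΔN = -76.832 − 24.651 − 467.549 = -569.03 m.
Horizontal magnitude = √(ΔE² + ΔN²) = √((-22.69)² + (-569.03)²) = 569.48 m.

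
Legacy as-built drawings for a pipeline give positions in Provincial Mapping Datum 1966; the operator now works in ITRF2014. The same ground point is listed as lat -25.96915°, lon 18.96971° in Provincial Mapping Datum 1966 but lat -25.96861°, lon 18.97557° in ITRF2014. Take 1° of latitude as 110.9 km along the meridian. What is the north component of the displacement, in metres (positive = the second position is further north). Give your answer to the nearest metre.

ΔN = 60 m

Δφ = -25.96861° − -25.96915° = +0.00054°; Δλ = 18.97557° − 18.96971° = +0.00586°.
ΔN = Δφ × 110900 = 59.9 m; ΔE = Δλ × 110900 × cos(-25.96915°) = +0.00586 × 110900 × 0.899030 = 584.3 m.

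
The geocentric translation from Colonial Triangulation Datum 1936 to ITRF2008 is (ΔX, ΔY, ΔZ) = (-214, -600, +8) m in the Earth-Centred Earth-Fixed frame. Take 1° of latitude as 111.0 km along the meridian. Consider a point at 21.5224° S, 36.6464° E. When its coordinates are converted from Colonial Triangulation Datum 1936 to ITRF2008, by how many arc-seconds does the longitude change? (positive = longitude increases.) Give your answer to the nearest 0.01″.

Δλ = -12.33″

sin φ = -0.366865, cos φ = 0.930274, sin λ = 0.596875, cos λ = 0.802334.
East component: ΔE = −sin λ·ΔX + cos λ·ΔY = −(0.596875)(-214) + (0.802334)(-600) = -353.67 m.
1° of latitude spans 111000 m; at latitude φ, 1° of longitude spans that × cos φ = 103260.4 m, so Δλ = -353.67 / 103260.4 × 3600 = -12.330″.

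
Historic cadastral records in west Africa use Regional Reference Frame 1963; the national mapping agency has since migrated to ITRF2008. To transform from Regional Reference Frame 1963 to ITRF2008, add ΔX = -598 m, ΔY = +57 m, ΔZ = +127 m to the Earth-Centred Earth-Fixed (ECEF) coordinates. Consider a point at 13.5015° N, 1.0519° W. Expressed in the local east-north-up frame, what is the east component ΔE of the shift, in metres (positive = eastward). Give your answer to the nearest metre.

ΔE = 46 m

The local east axis at (φ, λ) is (−sin λ, cos λ, 0), so ΔE = −sin(-1.0519°)·(-598) + cos(-1.0519°)·57 = 46.01 m.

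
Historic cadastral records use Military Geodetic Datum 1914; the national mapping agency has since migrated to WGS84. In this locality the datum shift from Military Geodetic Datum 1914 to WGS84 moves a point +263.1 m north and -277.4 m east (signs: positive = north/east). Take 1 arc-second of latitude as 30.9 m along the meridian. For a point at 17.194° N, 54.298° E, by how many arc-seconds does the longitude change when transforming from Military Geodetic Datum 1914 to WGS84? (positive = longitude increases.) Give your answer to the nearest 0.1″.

Δλ = -9.4″

At latitude 17.194°, cos φ = 0.955309.
1″ of longitude at this latitude = 30.90 × cos φ = 29.5191 m, so Δλ = -277.4 / 29.5191 = -9.397″.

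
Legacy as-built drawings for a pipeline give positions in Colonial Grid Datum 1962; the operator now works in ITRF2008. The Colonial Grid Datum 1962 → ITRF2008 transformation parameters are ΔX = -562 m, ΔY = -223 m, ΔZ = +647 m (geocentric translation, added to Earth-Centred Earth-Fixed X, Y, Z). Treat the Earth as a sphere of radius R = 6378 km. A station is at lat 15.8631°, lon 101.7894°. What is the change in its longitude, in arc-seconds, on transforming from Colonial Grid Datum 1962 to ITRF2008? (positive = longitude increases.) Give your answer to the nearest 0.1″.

Δλ = 20.0″

sin φ = 0.273340, cos φ = 0.961918, sin λ = 0.978905, cos λ = -0.204315.
East component: ΔE = −sin λ·ΔX + cos λ·ΔY = −(0.978905)(-562) + (-0.204315)(-223) = 595.71 m.
1° of latitude spans πR/180 = 111317 m; at latitude φ, 1° of longitude spans that × cos φ = 107077.9 m, so Δλ = 595.71 / 107077.9 × 3600 = 20.028″.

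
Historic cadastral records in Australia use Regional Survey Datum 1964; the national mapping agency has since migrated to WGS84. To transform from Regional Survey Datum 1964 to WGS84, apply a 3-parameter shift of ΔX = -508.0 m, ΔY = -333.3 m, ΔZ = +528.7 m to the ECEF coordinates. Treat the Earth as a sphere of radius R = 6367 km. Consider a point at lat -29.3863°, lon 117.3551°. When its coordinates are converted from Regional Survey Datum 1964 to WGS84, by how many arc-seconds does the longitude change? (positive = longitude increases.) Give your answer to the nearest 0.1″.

sin φ = -0.490695, cos φ = 0.871331, sin λ = 0.888176, cos λ = -0.459504.
East component: ΔE = −sin λ·ΔX + cos λ·ΔY = −(0.888176)(-508.0) + (-0.459504)(-333.3) = 604.35 m.
1° of latitude spans πR/180 = 111125 m; at latitude φ, 1° of longitude spans that × cos φ = 96826.8 m, so Δλ = 604.35 / 96826.8 × 3600 = 22.469″.

Δλ = 22.5″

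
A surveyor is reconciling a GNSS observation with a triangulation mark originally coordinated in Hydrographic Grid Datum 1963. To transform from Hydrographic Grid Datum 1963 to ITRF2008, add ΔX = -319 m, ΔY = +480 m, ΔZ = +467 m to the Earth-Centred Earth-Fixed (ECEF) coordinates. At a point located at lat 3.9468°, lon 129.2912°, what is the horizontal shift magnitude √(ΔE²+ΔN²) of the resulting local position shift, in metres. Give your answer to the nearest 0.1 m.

The local east axis at (φ, λ) is (−sin λ, cos λ, 0), so ΔE = −sin(129.2912°)·(-319) + cos(129.2912°)·480 = -57.08 m.
The local north axis is (−sin φ cos λ, −sin φ sin λ, cos φ), giving ΔN = -13.904 − 25.570 + 465.892 = 426.42 m.
Horizontal magnitude = √(ΔE² + ΔN²) = √((-57.08)² + 426.42²) = 430.22 m.

430.2 m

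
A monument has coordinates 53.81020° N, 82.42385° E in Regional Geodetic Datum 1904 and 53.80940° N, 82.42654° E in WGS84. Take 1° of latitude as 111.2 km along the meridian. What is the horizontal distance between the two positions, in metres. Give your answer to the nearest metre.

198 m

Δφ = 53.80940° − 53.81020° = -0.00080°; Δλ = 82.42654° − 82.42385° = +0.00269°.
ΔN = Δφ × 111200 = -89.0 m; ΔE = Δλ × 111200 × cos(53.81020°) = +0.00269 × 111200 × 0.590462 = 176.6 m.
Distance = √(ΔE² + ΔN²) = √(176.6² + (-89.0)²) = 197.8 m.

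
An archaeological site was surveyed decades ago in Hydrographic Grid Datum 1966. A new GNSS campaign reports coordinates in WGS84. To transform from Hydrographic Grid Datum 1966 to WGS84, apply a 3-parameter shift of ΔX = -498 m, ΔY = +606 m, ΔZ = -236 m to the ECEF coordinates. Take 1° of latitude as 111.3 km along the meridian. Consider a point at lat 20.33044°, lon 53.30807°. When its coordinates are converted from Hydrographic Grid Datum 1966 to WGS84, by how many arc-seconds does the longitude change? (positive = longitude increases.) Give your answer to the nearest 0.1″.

sin φ = 0.347434, cos φ = 0.937704, sin λ = 0.801860, cos λ = 0.597512.
East component: ΔE = −sin λ·ΔX + cos λ·ΔY = −(0.801860)(-498) + (0.597512)(606) = 761.42 m.
1° of latitude spans 111300 m; at latitude φ, 1° of longitude spans that × cos φ = 104366.5 m, so Δλ = 761.42 / 104366.5 × 3600 = 26.264″.

Δλ = 26.3″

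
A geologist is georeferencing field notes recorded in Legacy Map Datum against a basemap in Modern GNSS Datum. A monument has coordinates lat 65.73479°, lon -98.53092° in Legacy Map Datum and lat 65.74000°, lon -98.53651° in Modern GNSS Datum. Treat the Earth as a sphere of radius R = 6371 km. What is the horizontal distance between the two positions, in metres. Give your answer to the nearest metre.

Δφ = 65.74000° − 65.73479° = +0.00521°; Δλ = -98.53651° − -98.53092° = -0.00559°.
1° along a meridian = πR/180 = 111195 m.
ΔN = Δφ × 111195 = 579.3 m; ΔE = Δλ × 111195 × cos(65.73479°) = -0.00559 × 111195 × 0.410961 = -255.4 m.
Distance = √(ΔE² + ΔN²) = √((-255.4)² + 579.3²) = 633.1 m.

633 m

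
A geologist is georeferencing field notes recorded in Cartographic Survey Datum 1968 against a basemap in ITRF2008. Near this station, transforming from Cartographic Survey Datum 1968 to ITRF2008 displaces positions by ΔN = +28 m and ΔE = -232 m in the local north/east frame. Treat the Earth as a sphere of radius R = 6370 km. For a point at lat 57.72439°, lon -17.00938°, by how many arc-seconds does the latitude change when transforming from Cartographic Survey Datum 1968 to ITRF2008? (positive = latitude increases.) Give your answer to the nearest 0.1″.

Δφ = 0.9″

On a sphere of radius R, 1 rad of latitude = R, so Δφ = ΔN / R = 28.0 / 6370000 = 4.3956e-06 rad = 0.907″.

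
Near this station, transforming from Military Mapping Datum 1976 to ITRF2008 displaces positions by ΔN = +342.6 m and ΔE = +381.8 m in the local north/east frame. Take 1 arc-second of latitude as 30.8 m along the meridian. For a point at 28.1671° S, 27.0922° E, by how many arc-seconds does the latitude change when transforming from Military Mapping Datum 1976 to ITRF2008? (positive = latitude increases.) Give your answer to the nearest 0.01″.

Δφ = 11.12″

1″ of latitude = 30.80 m, so Δφ = 342.6 / 30.80 = 11.123″.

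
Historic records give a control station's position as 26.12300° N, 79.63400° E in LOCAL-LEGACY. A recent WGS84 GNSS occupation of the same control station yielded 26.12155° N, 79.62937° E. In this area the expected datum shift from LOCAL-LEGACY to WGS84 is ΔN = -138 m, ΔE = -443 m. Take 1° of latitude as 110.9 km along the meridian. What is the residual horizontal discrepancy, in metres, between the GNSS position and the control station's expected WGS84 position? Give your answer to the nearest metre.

Observed coordinate differences: Δφ = -0.00145°, Δλ = -0.00463°.
Converting to metres (1° lat = 110900 m, cos φ = 0.897851): observed ΔN = -160.8 m, observed ΔE = -461.0 m.
Subtracting the expected shift leaves a residual of -160.8 − (-138) = -22.8 m north and -461.0 − (-443) = -18.0 m east.
Residual distance = √((-22.8)² + (-18.0)²) = 29.1 m.

29 m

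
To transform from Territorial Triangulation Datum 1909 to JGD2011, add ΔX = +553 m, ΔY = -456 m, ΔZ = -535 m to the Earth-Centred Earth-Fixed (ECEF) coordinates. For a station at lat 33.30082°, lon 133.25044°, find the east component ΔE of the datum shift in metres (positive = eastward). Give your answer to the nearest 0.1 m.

ΔE = -90.3 m

At φ = 33.30082°, λ = 133.25044°: sin φ = 0.549035, cos φ = 0.835800, sin λ = 0.728366, cos λ = -0.685189.
ΔE = −sin λ·ΔX + cos λ·ΔY = −(0.728366)·(553) + (-0.685189)·(-456) = -90.34 m.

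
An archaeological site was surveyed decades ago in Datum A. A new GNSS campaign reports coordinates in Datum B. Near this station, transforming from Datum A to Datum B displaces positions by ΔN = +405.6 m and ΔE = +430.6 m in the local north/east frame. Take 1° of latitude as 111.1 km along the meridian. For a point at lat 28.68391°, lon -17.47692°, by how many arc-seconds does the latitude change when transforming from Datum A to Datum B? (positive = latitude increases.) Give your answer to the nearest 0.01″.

Δφ = 13.14″

1° of latitude = 111.1 km, so Δφ = 405.6 / 111100 = 0.0036508° = 13.143″.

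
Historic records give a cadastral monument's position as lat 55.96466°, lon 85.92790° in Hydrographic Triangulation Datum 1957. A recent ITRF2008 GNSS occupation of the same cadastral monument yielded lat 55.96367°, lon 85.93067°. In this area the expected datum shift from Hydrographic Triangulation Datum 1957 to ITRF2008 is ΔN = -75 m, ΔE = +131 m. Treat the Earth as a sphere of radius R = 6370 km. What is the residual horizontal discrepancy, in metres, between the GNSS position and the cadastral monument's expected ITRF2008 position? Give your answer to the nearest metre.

54 m

Observed coordinate differences: Δφ = -0.00099°, Δλ = +0.00277°.
Converting to metres (1° lat = 111177 m, cos φ = 0.559704): observed ΔN = -110.1 m, observed ΔE = 172.4 m.
Subtracting the expected shift leaves a residual of -110.1 − (-75) = -35.1 m north and 172.4 − (131) = 41.4 m east.
Residual distance = √((-35.1)² + 41.4²) = 54.2 m.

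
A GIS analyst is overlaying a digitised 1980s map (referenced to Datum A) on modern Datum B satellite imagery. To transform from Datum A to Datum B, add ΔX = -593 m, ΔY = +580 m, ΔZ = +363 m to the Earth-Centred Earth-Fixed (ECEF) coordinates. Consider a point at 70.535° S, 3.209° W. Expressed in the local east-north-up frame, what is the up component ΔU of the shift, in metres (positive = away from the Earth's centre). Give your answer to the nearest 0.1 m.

ΔU = -550.4 m

The local up (radial) axis is (cos φ cos λ, cos φ sin λ, sin φ), giving ΔU = -197.296 − 10.819 − 342.253 = -550.37 m.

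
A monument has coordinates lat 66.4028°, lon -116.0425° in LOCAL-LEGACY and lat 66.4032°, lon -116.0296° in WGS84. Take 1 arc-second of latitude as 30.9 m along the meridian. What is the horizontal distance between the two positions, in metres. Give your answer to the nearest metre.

576 m

Δφ = 66.4032° − 66.4028° = +0.0004°; Δλ = -116.0296° − -116.0425° = +0.0129°.
1° of latitude = 3600 × 30.90 = 111240 m.
ΔN = Δφ × 111240 = 44.5 m; ΔE = Δλ × 111240 × cos(66.4028°) = +0.0129 × 111240 × 0.400304 = 574.4 m.
Distance = √(ΔE² + ΔN²) = √(574.4² + 44.5²) = 576.2 m.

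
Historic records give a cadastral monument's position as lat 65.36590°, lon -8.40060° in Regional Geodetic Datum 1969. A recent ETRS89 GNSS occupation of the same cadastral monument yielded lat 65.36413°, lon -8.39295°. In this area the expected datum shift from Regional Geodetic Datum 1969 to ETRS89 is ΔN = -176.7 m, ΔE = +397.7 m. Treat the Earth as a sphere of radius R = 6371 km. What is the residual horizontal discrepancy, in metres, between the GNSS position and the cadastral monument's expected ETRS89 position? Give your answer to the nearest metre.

48 m

Observed coordinate differences: Δφ = -0.00177°, Δλ = +0.00765°.
Converting to metres (1° lat = 111195 m, cos φ = 0.416822): observed ΔN = -196.8 m, observed ΔE = 354.6 m.
Subtracting the expected shift leaves a residual of -196.8 − (-176.7) = -20.1 m north and 354.6 − (397.7) = -43.1 m east.
Residual distance = √((-20.1)² + (-43.1)²) = 47.6 m.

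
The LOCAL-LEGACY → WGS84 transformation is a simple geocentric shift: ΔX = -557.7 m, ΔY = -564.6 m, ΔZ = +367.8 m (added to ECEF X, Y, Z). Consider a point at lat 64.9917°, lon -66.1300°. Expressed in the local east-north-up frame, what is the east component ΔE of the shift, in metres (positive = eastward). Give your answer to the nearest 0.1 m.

ΔE = -738.5 m

At φ = 64.9917°, λ = -66.1300°: sin φ = 0.906247, cos φ = 0.422750, sin λ = -0.914466, cos λ = 0.404663.
ΔE = −sin λ·ΔX + cos λ·ΔY = −(-0.914466)·(-557.7) + (0.404663)·(-564.6) = -738.47 m.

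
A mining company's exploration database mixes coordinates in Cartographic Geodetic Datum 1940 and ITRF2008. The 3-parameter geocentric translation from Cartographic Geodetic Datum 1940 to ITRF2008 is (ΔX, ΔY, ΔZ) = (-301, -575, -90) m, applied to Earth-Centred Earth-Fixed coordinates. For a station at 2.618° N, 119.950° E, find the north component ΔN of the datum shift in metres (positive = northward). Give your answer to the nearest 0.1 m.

ΔN = -74.0 m

The local north axis is (−sin φ cos λ, −sin φ sin λ, cos φ), giving ΔN = -6.864 + 22.757 − 89.906 = -74.01 m.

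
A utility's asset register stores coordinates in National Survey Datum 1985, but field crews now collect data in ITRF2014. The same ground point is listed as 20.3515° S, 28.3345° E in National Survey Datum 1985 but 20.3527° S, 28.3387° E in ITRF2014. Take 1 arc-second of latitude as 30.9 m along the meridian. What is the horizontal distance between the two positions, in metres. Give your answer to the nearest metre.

458 m

Δφ = -20.3527° − -20.3515° = -0.0012°; Δλ = 28.3387° − 28.3345° = +0.0042°.
1° of latitude = 3600 × 30.90 = 111240 m.
ΔN = Δφ × 111240 = -133.5 m; ΔE = Δλ × 111240 × cos(-20.3515°) = +0.0042 × 111240 × 0.937577 = 438.0 m.
Distance = √(ΔE² + ΔN²) = √(438.0² + (-133.5)²) = 457.9 m.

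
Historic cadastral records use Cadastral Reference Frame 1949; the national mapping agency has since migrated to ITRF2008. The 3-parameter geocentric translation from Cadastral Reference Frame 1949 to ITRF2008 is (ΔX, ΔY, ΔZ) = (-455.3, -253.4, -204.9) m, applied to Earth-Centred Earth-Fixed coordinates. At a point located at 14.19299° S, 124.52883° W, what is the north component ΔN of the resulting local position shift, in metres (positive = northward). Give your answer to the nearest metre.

ΔN = -84 m

The local north axis is (−sin φ cos λ, −sin φ sin λ, cos φ), giving ΔN = 63.277 + 51.186 − 198.646 = -84.18 m.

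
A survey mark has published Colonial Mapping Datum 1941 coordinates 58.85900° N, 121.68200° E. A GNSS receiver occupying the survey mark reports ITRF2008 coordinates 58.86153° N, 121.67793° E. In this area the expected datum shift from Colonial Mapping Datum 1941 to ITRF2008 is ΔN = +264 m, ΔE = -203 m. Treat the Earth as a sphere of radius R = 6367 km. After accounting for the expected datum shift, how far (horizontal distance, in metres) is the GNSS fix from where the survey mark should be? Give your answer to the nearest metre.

Observed coordinate differences: Δφ = +0.00253°, Δλ = -0.00407°.
Converting to metres (1° lat = 111125 m, cos φ = 0.517146): observed ΔN = 281.1 m, observed ΔE = -233.9 m.
Subtracting the expected shift leaves a residual of 281.1 − (264) = 17.1 m north and -233.9 − (-203) = -30.9 m east.
Residual distance = √(17.1² + (-30.9)²) = 35.3 m.

35 m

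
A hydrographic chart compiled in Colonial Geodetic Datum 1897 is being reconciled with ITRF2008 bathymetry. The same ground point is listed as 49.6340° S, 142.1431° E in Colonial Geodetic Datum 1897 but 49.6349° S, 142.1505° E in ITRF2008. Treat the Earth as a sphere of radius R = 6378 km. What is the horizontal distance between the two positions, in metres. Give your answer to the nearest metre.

Δφ = -49.6349° − -49.6340° = -0.0009°; Δλ = 142.1505° − 142.1431° = +0.0074°.
1° along a meridian = πR/180 = 111317 m.
ΔN = Δφ × 111317 = -100.2 m; ΔE = Δλ × 111317 × cos(-49.6340°) = +0.0074 × 111317 × 0.647668 = 533.5 m.
Distance = √(ΔE² + ΔN²) = √(533.5² + (-100.2)²) = 542.8 m.

543 m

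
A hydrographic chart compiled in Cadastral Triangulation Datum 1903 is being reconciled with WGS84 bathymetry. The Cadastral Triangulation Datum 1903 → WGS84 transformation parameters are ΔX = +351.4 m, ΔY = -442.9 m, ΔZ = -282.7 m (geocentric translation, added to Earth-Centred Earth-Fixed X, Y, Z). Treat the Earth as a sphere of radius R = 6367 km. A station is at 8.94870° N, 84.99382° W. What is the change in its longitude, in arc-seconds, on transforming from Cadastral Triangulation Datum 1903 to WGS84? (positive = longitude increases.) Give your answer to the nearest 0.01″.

Δλ = 10.21″

sin φ = 0.155550, cos φ = 0.987828, sin λ = -0.996185, cos λ = 0.087263.
East component: ΔE = −sin λ·ΔX + cos λ·ΔY = −(-0.996185)(351.4) + (0.087263)(-442.9) = 311.41 m.
1° of latitude spans πR/180 = 111125 m; at latitude φ, 1° of longitude spans that × cos φ = 109772.5 m, so Δλ = 311.41 / 109772.5 × 3600 = 10.213″.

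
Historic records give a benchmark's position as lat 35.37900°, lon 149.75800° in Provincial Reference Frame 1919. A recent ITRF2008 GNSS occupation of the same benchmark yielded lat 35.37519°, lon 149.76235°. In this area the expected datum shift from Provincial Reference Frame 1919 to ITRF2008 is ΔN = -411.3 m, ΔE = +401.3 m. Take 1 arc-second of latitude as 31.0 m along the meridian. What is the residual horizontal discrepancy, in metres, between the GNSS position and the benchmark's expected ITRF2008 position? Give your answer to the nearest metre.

15 m

Observed coordinate differences: Δφ = -0.00381°, Δλ = +0.00435°.
Converting to metres (1° lat = 111600 m, cos φ = 0.815340): observed ΔN = -425.2 m, observed ΔE = 395.8 m.
Subtracting the expected shift leaves a residual of -425.2 − (-411.3) = -13.9 m north and 395.8 − (401.3) = -5.5 m east.
Residual distance = √((-13.9)² + (-5.5)²) = 14.9 m.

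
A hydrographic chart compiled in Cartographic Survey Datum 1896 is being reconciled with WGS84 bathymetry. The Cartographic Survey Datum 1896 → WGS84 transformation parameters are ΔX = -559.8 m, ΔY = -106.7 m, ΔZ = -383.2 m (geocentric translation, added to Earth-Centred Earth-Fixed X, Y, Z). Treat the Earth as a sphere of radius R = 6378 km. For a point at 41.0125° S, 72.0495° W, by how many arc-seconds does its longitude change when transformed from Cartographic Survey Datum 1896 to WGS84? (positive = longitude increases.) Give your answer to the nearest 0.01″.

Δλ = -24.23″

sin φ = -0.656224, cos φ = 0.754566, sin λ = -0.951323, cos λ = 0.308195.
East component: ΔE = −sin λ·ΔX + cos λ·ΔY = −(-0.951323)(-559.8) + (0.308195)(-106.7) = -565.44 m.
1° of latitude spans πR/180 = 111317 m; at latitude φ, 1° of longitude spans that × cos φ = 83996.1 m, so Δλ = -565.44 / 83996.1 × 3600 = -24.234″.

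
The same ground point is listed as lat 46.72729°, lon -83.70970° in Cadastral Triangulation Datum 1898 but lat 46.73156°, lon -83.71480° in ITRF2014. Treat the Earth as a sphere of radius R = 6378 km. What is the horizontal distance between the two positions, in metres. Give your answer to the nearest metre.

Δφ = 46.73156° − 46.72729° = +0.00427°; Δλ = -83.71480° − -83.70970° = -0.00510°.
1° along a meridian = πR/180 = 111317 m.
ΔN = Δφ × 111317 = 475.3 m; ΔE = Δλ × 111317 × cos(46.72729°) = -0.00510 × 111317 × 0.685472 = -389.2 m.
Distance = √(ΔE² + ΔN²) = √((-389.2)² + 475.3²) = 614.3 m.

614 m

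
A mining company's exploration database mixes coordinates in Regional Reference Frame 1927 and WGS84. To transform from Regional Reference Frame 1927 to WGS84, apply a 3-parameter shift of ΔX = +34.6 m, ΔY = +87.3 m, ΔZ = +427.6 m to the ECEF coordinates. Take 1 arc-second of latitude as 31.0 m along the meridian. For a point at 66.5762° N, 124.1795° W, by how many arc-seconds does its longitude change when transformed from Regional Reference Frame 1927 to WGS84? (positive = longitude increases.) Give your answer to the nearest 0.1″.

Δλ = -1.7″

sin φ = 0.917590, cos φ = 0.397529, sin λ = -0.827282, cos λ = -0.561787.
East component: ΔE = −sin λ·ΔX + cos λ·ΔY = −(-0.827282)(34.6) + (-0.561787)(87.3) = -20.42 m.
1° of latitude spans 3600 × 31.00 = 111600 m; at latitude φ, 1° of longitude spans that × cos φ = 44364.2 m, so Δλ = -20.42 / 44364.2 × 3600 = -1.657″.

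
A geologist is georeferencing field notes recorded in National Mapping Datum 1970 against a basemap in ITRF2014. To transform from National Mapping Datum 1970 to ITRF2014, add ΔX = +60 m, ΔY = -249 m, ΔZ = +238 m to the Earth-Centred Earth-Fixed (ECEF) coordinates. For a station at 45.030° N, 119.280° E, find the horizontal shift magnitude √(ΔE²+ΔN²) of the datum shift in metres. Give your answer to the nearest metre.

350 m

The local east axis at (φ, λ) is (−sin λ, cos λ, 0), so ΔE = −sin(119.280°)·60 + cos(119.280°)·(-249) = 69.45 m.
The local north axis is (−sin φ cos λ, −sin φ sin λ, cos φ), giving ΔN = 20.761 + 153.655 + 168.203 = 342.62 m.
Horizontal magnitude = √(ΔE² + ΔN²) = √(69.45² + 342.62²) = 349.59 m.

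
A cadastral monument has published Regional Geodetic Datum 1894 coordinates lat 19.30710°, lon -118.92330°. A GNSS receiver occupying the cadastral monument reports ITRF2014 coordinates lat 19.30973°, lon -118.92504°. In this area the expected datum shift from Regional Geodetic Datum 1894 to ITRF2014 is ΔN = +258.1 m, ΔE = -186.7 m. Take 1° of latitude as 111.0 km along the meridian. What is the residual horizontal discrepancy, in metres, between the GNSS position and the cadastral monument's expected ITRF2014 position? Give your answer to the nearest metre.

Observed coordinate differences: Δφ = +0.00263°, Δλ = -0.00174°.
Converting to metres (1° lat = 111000 m, cos φ = 0.943760): observed ΔN = 291.9 m, observed ΔE = -182.3 m.
Subtracting the expected shift leaves a residual of 291.9 − (258.1) = 33.8 m north and -182.3 − (-186.7) = 4.4 m east.
Residual distance = √(33.8² + 4.4²) = 34.1 m.

34 m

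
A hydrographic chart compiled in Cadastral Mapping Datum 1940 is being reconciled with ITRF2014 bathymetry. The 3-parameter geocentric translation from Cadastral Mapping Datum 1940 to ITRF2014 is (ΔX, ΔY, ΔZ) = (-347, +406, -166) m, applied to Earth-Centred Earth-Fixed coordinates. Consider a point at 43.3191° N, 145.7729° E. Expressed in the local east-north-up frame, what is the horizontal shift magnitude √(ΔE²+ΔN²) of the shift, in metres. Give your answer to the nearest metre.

At φ = 43.3191°, λ = 145.7729°: sin φ = 0.686061, cos φ = 0.727544, sin λ = 0.562475, cos λ = -0.826815.
ΔE = −sin λ·ΔX + cos λ·ΔY = −(0.562475)·(-347) + (-0.826815)·(406) = -140.51 m.
ΔN = −sin φ cos λ·ΔX − sin φ sin λ·ΔY + cos φ·ΔZ = −(0.686061)(-0.826815)(-347) − (0.686061)(0.562475)(406) + (0.727544)(-166) = -474.28 m.
Horizontal magnitude = √(ΔE² + ΔN²) = √((-140.51)² + (-474.28)²) = 494.65 m.

495 m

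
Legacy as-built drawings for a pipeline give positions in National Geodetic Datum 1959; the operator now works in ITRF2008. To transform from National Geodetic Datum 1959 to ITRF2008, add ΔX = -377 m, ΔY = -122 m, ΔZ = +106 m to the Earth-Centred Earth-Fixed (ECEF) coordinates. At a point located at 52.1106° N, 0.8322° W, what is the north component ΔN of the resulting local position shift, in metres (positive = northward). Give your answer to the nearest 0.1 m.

ΔN = 361.2 m

At φ = 52.1106°, λ = -0.8322°: sin φ = 0.789198, cos φ = 0.614139, sin λ = -0.014524, cos λ = 0.999895.
ΔN = −sin φ cos λ·ΔX − sin φ sin λ·ΔY + cos φ·ΔZ = −(0.789198)(0.999895)(-377) − (0.789198)(-0.014524)(-122) + (0.614139)(106) = 361.20 m.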